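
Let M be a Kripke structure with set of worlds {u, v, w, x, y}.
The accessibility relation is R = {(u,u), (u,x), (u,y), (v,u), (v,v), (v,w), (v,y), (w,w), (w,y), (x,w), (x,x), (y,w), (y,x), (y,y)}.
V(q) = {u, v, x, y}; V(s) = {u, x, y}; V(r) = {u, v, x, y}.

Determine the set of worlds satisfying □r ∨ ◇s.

u, v, w, x, y

Recall that □ψ holds at a world iff ψ holds at every accessible world, and ◇ψ holds iff ψ holds at some accessible world.
Let φ = □r ∨ ◇s. Evaluate φ at each world:
  u (successors {u, x, y}): φ is true.
  v (successors {u, v, w, y}): φ is true.
  w (successors {w, y}): φ is true.
  x (successors {w, x}): φ is true.
  y (successors {w, x, y}): φ is true.
For instance, at y:
  At y: □r is false, ◇s is true, so □r ∨ ◇s is true.
    At y: □r requires r at every successor {w, x, y}.
      r fails at w, so □r is false at y.
    At y: ◇s requires s at some successor in {w, x, y}.
      s holds at x, so ◇s is true at y.
Satisfying worlds: {u, v, w, x, y}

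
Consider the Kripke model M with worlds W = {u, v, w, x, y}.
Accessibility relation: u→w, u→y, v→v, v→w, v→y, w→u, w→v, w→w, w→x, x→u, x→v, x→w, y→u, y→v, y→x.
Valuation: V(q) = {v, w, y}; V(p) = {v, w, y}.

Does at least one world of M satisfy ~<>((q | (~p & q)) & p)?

Let φ = ~<>((q | (~p & q)) & p). Evaluate φ at each world:
  u (successors {w, y}): φ is false.
  v (successors {v, w, y}): φ is false.
  w (successors {u, v, w, x}): φ is false.
  x (successors {u, v, w}): φ is false.
  y (successors {u, v, x}): φ is false.
For instance, at x:
  At x: <>((q | (~p & q)) & p) is true, so ~<>((q | (~p & q)) & p) is false.
    At x: <>((q | (~p & q)) & p) requires (q | (~p & q)) & p at some successor in {u, v, w}.
      (q | (~p & q)) & p holds at v, so <>((q | (~p & q)) & p) is true at x.

No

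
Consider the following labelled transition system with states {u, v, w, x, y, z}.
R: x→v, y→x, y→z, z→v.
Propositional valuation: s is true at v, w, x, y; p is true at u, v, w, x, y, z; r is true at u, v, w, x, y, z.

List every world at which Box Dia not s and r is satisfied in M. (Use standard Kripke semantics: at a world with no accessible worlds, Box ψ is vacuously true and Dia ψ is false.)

Let φ = Box Dia not s and r. Evaluate φ at each world:
  u (successors ∅): φ is true.
  v (successors ∅): φ is true.
  w (successors ∅): φ is true.
  x (successors {v}): φ is false.
  y (successors {x, z}): φ is false.
  z (successors {v}): φ is false.
For instance, at y:
  At y: Box Dia not s is false, r is true, so Box Dia not s and r is false.
    At y: Box Dia not s requires Dia not s at every successor {x, z}.
      Dia not s fails at x, so Box Dia not s is false at y.
Satisfying worlds: {u, v, w}

u, v, w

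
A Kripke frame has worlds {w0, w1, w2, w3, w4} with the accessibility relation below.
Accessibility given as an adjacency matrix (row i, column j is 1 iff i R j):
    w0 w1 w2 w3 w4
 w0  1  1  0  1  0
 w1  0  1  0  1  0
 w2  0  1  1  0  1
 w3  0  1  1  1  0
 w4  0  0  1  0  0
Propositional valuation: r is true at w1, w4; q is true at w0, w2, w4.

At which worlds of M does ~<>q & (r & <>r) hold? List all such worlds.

w1

Recall that <>ψ holds at a world iff ψ holds at some accessible world.
Let φ = ~<>q & (r & <>r). Evaluate φ at each world:
  w0 (successors {w0, w1, w3}): φ is false.
  w1 (successors {w1, w3}): φ is true.
  w2 (successors {w1, w2, w4}): φ is false.
  w3 (successors {w1, w2, w3}): φ is false.
  w4 (successors {w2}): φ is false.
For instance, at w3:
  At w3: ~<>q is false, r & <>r is false, so ~<>q & (r & <>r) is false.
    At w3: <>q is true, so ~<>q is false.
      At w3: <>q requires q at some successor in {w1, w2, w3}.
        q holds at w2, so <>q is true at w3.
    At w3: r is false, <>r is true, so r & <>r is false.
      At w3: <>r requires r at some successor in {w1, w2, w3}.
        r holds at w1, so <>r is true at w3.
Satisfying worlds: {w1}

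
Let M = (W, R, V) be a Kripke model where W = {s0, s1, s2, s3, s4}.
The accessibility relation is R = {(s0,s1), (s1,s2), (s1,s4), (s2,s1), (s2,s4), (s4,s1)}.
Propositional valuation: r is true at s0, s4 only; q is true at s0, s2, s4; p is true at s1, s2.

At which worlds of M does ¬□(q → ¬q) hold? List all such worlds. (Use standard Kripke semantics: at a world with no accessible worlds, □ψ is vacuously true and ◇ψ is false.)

Recall that □ψ holds at a world iff ψ holds at every accessible world, and ◇ψ holds iff ψ holds at some accessible world.
Let φ = ¬□(q → ¬q). Evaluate φ at each world:
  s0 (successors {s1}): φ is false.
  s1 (successors {s2, s4}): φ is true.
  s2 (successors {s1, s4}): φ is true.
  s3 (successors ∅): φ is false.
  s4 (successors {s1}): φ is false.
For instance, at s1:
  At s1: □(q → ¬q) is false, so ¬□(q → ¬q) is true.
    At s1: □(q → ¬q) requires q → ¬q at every successor {s2, s4}.
      q → ¬q fails at s2, so □(q → ¬q) is false at s1.
Satisfying worlds: {s1, s2}

s1, s2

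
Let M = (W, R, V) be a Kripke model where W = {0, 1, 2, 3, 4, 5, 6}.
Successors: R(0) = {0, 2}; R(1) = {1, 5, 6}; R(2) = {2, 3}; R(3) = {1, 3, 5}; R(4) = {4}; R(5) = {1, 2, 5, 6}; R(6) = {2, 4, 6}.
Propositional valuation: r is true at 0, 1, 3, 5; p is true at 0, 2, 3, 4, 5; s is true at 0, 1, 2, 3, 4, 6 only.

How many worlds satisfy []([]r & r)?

0

Recall that []ψ holds at a world iff ψ holds at every accessible world, and <>ψ holds iff ψ holds at some accessible world.
Let φ = []([]r & r). Evaluate φ at each world:
  0 (successors {0, 2}): φ is false.
  1 (successors {1, 5, 6}): φ is false.
  2 (successors {2, 3}): φ is false.
  3 (successors {1, 3, 5}): φ is false.
  4 (successors {4}): φ is false.
  5 (successors {1, 2, 5, 6}): φ is false.
  6 (successors {2, 4, 6}): φ is false.
For instance, at 4:
  At 4: []([]r & r) requires []r & r at every successor {4}.
    []r & r fails at 4, so []([]r & r) is false at 4.
      At 4: []r is false, r is false, so []r & r is false.
Satisfying worlds: none.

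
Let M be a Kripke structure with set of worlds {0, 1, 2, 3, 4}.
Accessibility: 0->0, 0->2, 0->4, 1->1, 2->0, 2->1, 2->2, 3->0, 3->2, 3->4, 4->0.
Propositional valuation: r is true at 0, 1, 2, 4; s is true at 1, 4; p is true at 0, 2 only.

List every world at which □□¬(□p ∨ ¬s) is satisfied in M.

Recall that □ψ holds at a world iff ψ holds at every accessible world, and ◇ψ holds iff ψ holds at some accessible world.
Let φ = □□¬(□p ∨ ¬s). Evaluate φ at each world:
  0 (successors {0, 2, 4}): φ is false.
  1 (successors {1}): φ is true.
  2 (successors {0, 1, 2}): φ is false.
  3 (successors {0, 2, 4}): φ is false.
  4 (successors {0}): φ is false.
For instance, at 4:
  At 4: □□¬(□p ∨ ¬s) requires □¬(□p ∨ ¬s) at every successor {0}.
    □¬(□p ∨ ¬s) fails at 0, so □□¬(□p ∨ ¬s) is false at 4.
      At 0: □¬(□p ∨ ¬s) requires ¬(□p ∨ ¬s) at every successor {0, 2, 4}.
        ¬(□p ∨ ¬s) fails at 0, so □¬(□p ∨ ¬s) is false at 0.
Satisfying worlds: {1}

1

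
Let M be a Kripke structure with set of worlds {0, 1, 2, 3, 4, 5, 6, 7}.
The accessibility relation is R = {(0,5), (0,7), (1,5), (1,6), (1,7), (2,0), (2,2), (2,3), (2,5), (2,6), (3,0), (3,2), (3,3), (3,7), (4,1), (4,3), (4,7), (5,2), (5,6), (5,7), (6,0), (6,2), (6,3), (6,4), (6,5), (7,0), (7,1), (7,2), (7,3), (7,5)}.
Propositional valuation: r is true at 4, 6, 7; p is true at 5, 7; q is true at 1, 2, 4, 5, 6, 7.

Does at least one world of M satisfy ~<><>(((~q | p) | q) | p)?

Recall that <>ψ holds at a world iff ψ holds at some accessible world.
Let φ = ~<><>(((~q | p) | q) | p). Evaluate φ at each world:
  0 (successors {5, 7}): φ is false.
  1 (successors {5, 6, 7}): φ is false.
  2 (successors {0, 2, 3, 5, 6}): φ is false.
  3 (successors {0, 2, 3, 7}): φ is false.
  4 (successors {1, 3, 7}): φ is false.
  5 (successors {2, 6, 7}): φ is false.
  6 (successors {0, 2, 3, 4, 5}): φ is false.
  7 (successors {0, 1, 2, 3, 5}): φ is false.
For instance, at 4:
  At 4: <><>(((~q | p) | q) | p) is true, so ~<><>(((~q | p) | q) | p) is false.
    At 4: <><>(((~q | p) | q) | p) requires <>(((~q | p) | q) | p) at some successor in {1, 3, 7}.
      <>(((~q | p) | q) | p) holds at 1, so <><>(((~q | p) | q) | p) is true at 4.

No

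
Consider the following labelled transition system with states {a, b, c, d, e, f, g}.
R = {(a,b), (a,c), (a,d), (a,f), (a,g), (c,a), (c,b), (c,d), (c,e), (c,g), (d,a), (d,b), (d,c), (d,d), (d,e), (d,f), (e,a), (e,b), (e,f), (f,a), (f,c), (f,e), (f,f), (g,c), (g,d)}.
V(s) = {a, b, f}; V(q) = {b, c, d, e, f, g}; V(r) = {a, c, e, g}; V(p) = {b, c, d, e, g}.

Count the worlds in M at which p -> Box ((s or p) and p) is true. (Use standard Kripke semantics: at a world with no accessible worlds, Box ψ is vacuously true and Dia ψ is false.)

4

Let φ = p -> Box ((s or p) and p). Evaluate φ at each world:
  a (successors {b, c, d, f, g}): φ is true.
  b (successors ∅): φ is true.
  c (successors {a, b, d, e, g}): φ is false.
  d (successors {a, b, c, d, e, f}): φ is false.
  e (successors {a, b, f}): φ is false.
  f (successors {a, c, e, f}): φ is true.
  g (successors {c, d}): φ is true.
For instance, at e:
  At e: p is true, Box ((s or p) and p) is false, so p -> Box ((s or p) and p) is false.
    At e: Box ((s or p) and p) requires (s or p) and p at every successor {a, b, f}.
      (s or p) and p fails at a, so Box ((s or p) and p) is false at e.
Satisfying worlds: {a, b, f, g}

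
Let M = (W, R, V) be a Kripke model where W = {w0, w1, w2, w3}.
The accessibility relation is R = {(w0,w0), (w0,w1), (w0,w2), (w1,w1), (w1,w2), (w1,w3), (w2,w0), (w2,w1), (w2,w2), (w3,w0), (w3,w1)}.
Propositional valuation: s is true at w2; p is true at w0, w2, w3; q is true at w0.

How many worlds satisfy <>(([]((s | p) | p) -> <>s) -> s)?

3

Let φ = <>(([]((s | p) | p) -> <>s) -> s). Evaluate φ at each world:
  w0 (successors {w0, w1, w2}): φ is true.
  w1 (successors {w1, w2, w3}): φ is true.
  w2 (successors {w0, w1, w2}): φ is true.
  w3 (successors {w0, w1}): φ is false.
For instance, at w0:
  At w0: <>(([]((s | p) | p) -> <>s) -> s) requires ([]((s | p) | p) -> <>s) -> s at some successor in {w0, w1, w2}.
    ([]((s | p) | p) -> <>s) -> s holds at w2, so <>(([]((s | p) | p) -> <>s) -> s) is true at w0.
      At w2: []((s | p) | p) -> <>s is true, s is true, so ([]((s | p) | p) -> <>s) -> s is true.
Satisfying worlds: {w0, w1, w2}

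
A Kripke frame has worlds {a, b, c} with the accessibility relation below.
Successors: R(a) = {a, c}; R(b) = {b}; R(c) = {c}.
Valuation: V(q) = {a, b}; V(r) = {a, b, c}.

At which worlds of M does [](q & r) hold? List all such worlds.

b

Let φ = [](q & r). Evaluate φ at each world:
  a (successors {a, c}): φ is false.
  b (successors {b}): φ is true.
  c (successors {c}): φ is false.
For instance, at a:
  At a: [](q & r) requires q & r at every successor {a, c}.
    q & r fails at c, so [](q & r) is false at a.
Satisfying worlds: {b}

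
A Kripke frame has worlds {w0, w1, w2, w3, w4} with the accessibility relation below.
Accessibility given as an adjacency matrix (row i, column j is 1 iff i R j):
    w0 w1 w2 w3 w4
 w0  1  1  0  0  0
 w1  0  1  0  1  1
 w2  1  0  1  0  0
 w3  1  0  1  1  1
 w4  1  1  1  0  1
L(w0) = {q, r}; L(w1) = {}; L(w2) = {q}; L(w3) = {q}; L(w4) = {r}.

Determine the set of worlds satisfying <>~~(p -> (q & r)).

w0, w1, w2, w3, w4

Let φ = <>~~(p -> (q & r)). Evaluate φ at each world:
  w0 (successors {w0, w1}): φ is true.
  w1 (successors {w1, w3, w4}): φ is true.
  w2 (successors {w0, w2}): φ is true.
  w3 (successors {w0, w2, w3, w4}): φ is true.
  w4 (successors {w0, w1, w2, w4}): φ is true.
For instance, at w3:
  At w3: <>~~(p -> (q & r)) requires ~~(p -> (q & r)) at some successor in {w0, w2, w3, w4}.
    ~~(p -> (q & r)) holds at w0, so <>~~(p -> (q & r)) is true at w3.
Satisfying worlds: {w0, w1, w2, w3, w4}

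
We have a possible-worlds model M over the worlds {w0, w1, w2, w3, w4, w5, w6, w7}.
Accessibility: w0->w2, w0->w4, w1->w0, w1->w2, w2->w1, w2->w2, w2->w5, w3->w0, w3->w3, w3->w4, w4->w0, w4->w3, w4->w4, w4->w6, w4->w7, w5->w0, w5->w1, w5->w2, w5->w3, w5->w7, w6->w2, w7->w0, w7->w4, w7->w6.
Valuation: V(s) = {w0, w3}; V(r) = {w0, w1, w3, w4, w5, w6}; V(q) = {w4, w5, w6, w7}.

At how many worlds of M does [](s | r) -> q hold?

Let φ = [](s | r) -> q. Evaluate φ at each world:
  w0 (successors {w2, w4}): φ is true.
  w1 (successors {w0, w2}): φ is true.
  w2 (successors {w1, w2, w5}): φ is true.
  w3 (successors {w0, w3, w4}): φ is false.
  w4 (successors {w0, w3, w4, w6, w7}): φ is true.
  w5 (successors {w0, w1, w2, w3, w7}): φ is true.
  w6 (successors {w2}): φ is true.
  w7 (successors {w0, w4, w6}): φ is true.
For instance, at w4:
  At w4: [](s | r) is false, q is true, so [](s | r) -> q is true.
    At w4: [](s | r) requires s | r at every successor {w0, w3, w4, w6, w7}.
      s | r fails at w7, so [](s | r) is false at w4.
Satisfying worlds: {w0, w1, w2, w4, w5, w6, w7}

7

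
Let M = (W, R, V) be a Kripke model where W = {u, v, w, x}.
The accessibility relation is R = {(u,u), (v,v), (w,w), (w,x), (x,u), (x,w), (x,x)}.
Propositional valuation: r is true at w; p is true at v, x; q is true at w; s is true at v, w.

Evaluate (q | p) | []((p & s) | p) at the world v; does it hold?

At v: q | p is true, []((p & s) | p) is true, so (q | p) | []((p & s) | p) is true.
  At v: []((p & s) | p) requires (p & s) | p at every successor {v}.
    At v: (p & s) | p is true.
  So []((p & s) | p) is true at v.

Yes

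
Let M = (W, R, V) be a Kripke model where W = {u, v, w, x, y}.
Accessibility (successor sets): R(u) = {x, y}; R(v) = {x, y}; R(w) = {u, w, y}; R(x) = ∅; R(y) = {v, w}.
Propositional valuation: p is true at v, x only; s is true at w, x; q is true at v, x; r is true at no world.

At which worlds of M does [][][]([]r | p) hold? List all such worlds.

x

Let φ = [][][]([]r | p). Evaluate φ at each world:
  u (successors {x, y}): φ is false.
  v (successors {x, y}): φ is false.
  w (successors {u, w, y}): φ is false.
  x (successors ∅): φ is true.
  y (successors {v, w}): φ is false.
For instance, at y:
  At y: [][][]([]r | p) requires [][]([]r | p) at every successor {v, w}.
    [][]([]r | p) fails at v, so [][][]([]r | p) is false at y.
      At v: [][]([]r | p) requires []([]r | p) at every successor {x, y}.
        []([]r | p) fails at y, so [][]([]r | p) is false at v.
Satisfying worlds: {x}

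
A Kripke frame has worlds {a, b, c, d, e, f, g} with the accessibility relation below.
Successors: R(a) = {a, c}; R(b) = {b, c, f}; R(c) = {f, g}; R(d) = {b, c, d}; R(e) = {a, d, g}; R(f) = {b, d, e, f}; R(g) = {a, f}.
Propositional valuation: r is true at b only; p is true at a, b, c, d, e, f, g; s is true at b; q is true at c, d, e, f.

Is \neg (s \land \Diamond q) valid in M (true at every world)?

No

Let φ = \neg (s \land \Diamond q). Evaluate φ at each world:
  a (successors {a, c}): φ is true.
  b (successors {b, c, f}): φ is false.
  c (successors {f, g}): φ is true.
  d (successors {b, c, d}): φ is true.
  e (successors {a, d, g}): φ is true.
  f (successors {b, d, e, f}): φ is true.
  g (successors {a, f}): φ is true.
Detail at b (counterexample):
  At b: s \land \Diamond q is true, so \neg (s \land \Diamond q) is false.
    At b: s is true, \Diamond q is true, so s \land \Diamond q is true.
      At b: \Diamond q requires q at some successor in {b, c, f}.
        q holds at c, so \Diamond q is true at b.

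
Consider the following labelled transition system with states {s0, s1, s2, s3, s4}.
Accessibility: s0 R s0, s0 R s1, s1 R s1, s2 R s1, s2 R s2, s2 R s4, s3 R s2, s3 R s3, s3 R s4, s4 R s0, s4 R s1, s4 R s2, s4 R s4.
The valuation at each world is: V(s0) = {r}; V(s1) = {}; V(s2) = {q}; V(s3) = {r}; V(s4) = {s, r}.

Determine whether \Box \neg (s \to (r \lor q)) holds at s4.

At s4: \Box \neg (s \to (r \lor q)) requires \neg (s \to (r \lor q)) at every successor {s0, s1, s2, s4}.
  \neg (s \to (r \lor q)) fails at s0, so \Box \neg (s \to (r \lor q)) is false at s4.

No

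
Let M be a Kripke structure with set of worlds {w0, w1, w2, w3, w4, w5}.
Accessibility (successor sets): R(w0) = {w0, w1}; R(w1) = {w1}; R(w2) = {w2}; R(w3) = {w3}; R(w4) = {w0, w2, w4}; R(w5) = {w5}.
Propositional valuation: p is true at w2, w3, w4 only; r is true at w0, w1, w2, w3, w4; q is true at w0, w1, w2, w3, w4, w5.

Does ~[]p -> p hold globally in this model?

No

Recall that []ψ holds at a world iff ψ holds at every accessible world, and <>ψ holds iff ψ holds at some accessible world.
Let φ = ~[]p -> p. Evaluate φ at each world:
  w0 (successors {w0, w1}): φ is false.
  w1 (successors {w1}): φ is false.
  w2 (successors {w2}): φ is true.
  w3 (successors {w3}): φ is true.
  w4 (successors {w0, w2, w4}): φ is true.
  w5 (successors {w5}): φ is false.
Detail at w0 (counterexample):
  At w0: ~[]p is true, p is false, so ~[]p -> p is false.
    At w0: []p is false, so ~[]p is true.
      At w0: []p requires p at every successor {w0, w1}.
        p fails at w0, so []p is false at w0.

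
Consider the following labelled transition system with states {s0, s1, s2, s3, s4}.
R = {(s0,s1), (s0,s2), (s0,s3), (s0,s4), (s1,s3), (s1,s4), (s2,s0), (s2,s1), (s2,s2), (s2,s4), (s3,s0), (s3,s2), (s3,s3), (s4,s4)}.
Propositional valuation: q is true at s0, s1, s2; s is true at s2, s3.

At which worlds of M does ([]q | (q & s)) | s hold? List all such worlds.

s2, s3

Let φ = ([]q | (q & s)) | s. Evaluate φ at each world:
  s0 (successors {s1, s2, s3, s4}): φ is false.
  s1 (successors {s3, s4}): φ is false.
  s2 (successors {s0, s1, s2, s4}): φ is true.
  s3 (successors {s0, s2, s3}): φ is true.
  s4 (successors {s4}): φ is false.
For instance, at s0:
  At s0: []q | (q & s) is false, s is false, so ([]q | (q & s)) | s is false.
    At s0: []q is false, q & s is false, so []q | (q & s) is false.
      At s0: []q requires q at every successor {s1, s2, s3, s4}.
        q fails at s3, so []q is false at s0.
Satisfying worlds: {s2, s3}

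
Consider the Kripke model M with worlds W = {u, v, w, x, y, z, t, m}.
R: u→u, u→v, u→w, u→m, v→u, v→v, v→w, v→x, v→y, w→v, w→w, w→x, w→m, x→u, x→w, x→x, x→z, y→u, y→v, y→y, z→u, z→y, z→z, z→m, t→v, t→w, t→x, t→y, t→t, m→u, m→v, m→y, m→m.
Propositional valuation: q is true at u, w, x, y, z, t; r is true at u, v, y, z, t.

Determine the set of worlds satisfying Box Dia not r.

u, w, x

Let φ = Box Dia not r. Evaluate φ at each world:
  u (successors {u, v, w, m}): φ is true.
  v (successors {u, v, w, x, y}): φ is false.
  w (successors {v, w, x, m}): φ is true.
  x (successors {u, w, x, z}): φ is true.
  y (successors {u, v, y}): φ is false.
  z (successors {u, y, z, m}): φ is false.
  t (successors {v, w, x, y, t}): φ is false.
  m (successors {u, v, y, m}): φ is false.
For instance, at w:
  At w: Box Dia not r requires Dia not r at every successor {v, w, x, m}.
    At v: Dia not r is true.
    At w: Dia not r is true.
    At x: Dia not r is true.
    At m: Dia not r is true.
  So Box Dia not r is true at w.
Satisfying worlds: {u, w, x}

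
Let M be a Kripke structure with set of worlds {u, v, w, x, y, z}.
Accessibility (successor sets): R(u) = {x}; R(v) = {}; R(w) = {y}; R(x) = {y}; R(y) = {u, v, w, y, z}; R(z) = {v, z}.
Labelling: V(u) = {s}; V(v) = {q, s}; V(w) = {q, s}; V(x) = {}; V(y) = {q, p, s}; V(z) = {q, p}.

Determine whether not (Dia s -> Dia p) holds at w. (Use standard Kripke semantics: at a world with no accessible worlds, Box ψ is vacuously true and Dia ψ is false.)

No

Recall that Dia ψ holds at a world iff ψ holds at some accessible world.
At w: Dia s -> Dia p is true, so not (Dia s -> Dia p) is false.
  At w: Dia s is true, Dia p is true, so Dia s -> Dia p is true.
    At w: Dia s requires s at some successor in {y}.
      s holds at y, so Dia s is true at w.
    At w: Dia p requires p at some successor in {y}.
      p holds at y, so Dia p is true at w.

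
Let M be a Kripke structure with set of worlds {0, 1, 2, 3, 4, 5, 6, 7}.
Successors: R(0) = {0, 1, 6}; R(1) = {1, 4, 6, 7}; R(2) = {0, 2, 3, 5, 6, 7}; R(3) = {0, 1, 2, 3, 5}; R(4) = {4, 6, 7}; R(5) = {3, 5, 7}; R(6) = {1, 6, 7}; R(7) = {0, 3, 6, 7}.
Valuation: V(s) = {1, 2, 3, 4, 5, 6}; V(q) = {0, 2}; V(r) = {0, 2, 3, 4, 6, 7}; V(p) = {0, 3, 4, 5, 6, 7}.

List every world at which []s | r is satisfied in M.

Let φ = []s | r. Evaluate φ at each world:
  0 (successors {0, 1, 6}): φ is true.
  1 (successors {1, 4, 6, 7}): φ is false.
  2 (successors {0, 2, 3, 5, 6, 7}): φ is true.
  3 (successors {0, 1, 2, 3, 5}): φ is true.
  4 (successors {4, 6, 7}): φ is true.
  5 (successors {3, 5, 7}): φ is false.
  6 (successors {1, 6, 7}): φ is true.
  7 (successors {0, 3, 6, 7}): φ is true.
For instance, at 5:
  At 5: []s is false, r is false, so []s | r is false.
    At 5: []s requires s at every successor {3, 5, 7}.
      s fails at 7, so []s is false at 5.
Satisfying worlds: {0, 2, 3, 4, 6, 7}

0, 2, 3, 4, 6, 7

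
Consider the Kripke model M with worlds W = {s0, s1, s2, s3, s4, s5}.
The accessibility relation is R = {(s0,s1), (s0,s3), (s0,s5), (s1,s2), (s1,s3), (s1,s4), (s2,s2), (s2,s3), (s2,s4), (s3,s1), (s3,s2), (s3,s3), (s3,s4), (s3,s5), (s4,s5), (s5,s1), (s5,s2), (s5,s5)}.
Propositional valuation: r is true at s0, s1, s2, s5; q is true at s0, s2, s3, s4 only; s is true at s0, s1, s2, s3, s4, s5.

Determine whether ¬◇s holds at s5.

At s5: ◇s is true, so ¬◇s is false.
  At s5: ◇s requires s at some successor in {s1, s2, s5}.
    s holds at s1, so ◇s is true at s5.

No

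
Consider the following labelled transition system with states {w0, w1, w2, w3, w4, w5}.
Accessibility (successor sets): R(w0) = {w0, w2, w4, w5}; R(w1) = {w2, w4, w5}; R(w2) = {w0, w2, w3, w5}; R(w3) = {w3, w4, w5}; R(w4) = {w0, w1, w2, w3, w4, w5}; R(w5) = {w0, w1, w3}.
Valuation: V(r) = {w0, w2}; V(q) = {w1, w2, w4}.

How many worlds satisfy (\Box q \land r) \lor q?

Let φ = (\Box q \land r) \lor q. Evaluate φ at each world:
  w0 (successors {w0, w2, w4, w5}): φ is false.
  w1 (successors {w2, w4, w5}): φ is true.
  w2 (successors {w0, w2, w3, w5}): φ is true.
  w3 (successors {w3, w4, w5}): φ is false.
  w4 (successors {w0, w1, w2, w3, w4, w5}): φ is true.
  w5 (successors {w0, w1, w3}): φ is false.
For instance, at w2:
  At w2: \Box q \land r is false, q is true, so (\Box q \land r) \lor q is true.
    At w2: \Box q is false, r is true, so \Box q \land r is false.
      At w2: \Box q requires q at every successor {w0, w2, w3, w5}.
        q fails at w0, so \Box q is false at w2.
Satisfying worlds: {w1, w2, w4}

3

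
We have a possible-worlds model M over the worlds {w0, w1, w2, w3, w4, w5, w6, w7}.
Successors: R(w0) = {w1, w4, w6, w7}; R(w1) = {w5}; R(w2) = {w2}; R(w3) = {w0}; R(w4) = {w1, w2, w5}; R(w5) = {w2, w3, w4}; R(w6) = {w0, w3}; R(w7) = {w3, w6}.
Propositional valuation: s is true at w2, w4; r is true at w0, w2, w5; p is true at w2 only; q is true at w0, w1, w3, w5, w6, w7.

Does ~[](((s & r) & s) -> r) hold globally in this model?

No

Let φ = ~[](((s & r) & s) -> r). Evaluate φ at each world:
  w0 (successors {w1, w4, w6, w7}): φ is false.
  w1 (successors {w5}): φ is false.
  w2 (successors {w2}): φ is false.
  w3 (successors {w0}): φ is false.
  w4 (successors {w1, w2, w5}): φ is false.
  w5 (successors {w2, w3, w4}): φ is false.
  w6 (successors {w0, w3}): φ is false.
  w7 (successors {w3, w6}): φ is false.
Detail at w0 (counterexample):
  At w0: [](((s & r) & s) -> r) is true, so ~[](((s & r) & s) -> r) is false.
    At w0: [](((s & r) & s) -> r) requires ((s & r) & s) -> r at every successor {w1, w4, w6, w7}.
      At w1: ((s & r) & s) -> r is true.
      At w4: ((s & r) & s) -> r is true.
      At w6: ((s & r) & s) -> r is true.
      At w7: ((s & r) & s) -> r is true.
    So [](((s & r) & s) -> r) is true at w0.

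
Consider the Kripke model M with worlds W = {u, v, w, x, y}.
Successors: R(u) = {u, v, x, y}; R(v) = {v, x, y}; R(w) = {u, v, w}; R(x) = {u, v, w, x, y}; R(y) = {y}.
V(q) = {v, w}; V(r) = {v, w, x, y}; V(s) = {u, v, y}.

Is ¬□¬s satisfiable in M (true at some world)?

Yes

Let φ = ¬□¬s. Evaluate φ at each world:
  u (successors {u, v, x, y}): φ is true.
  v (successors {v, x, y}): φ is true.
  w (successors {u, v, w}): φ is true.
  x (successors {u, v, w, x, y}): φ is true.
  y (successors {y}): φ is true.
Detail at u (witness):
  At u: □¬s is false, so ¬□¬s is true.
    At u: □¬s requires ¬s at every successor {u, v, x, y}.
      ¬s fails at u, so □¬s is false at u.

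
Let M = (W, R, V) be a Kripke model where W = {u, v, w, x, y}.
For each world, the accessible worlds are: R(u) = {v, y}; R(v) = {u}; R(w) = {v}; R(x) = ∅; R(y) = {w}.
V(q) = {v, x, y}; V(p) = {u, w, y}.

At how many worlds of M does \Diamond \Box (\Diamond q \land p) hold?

2

Let φ = \Diamond \Box (\Diamond q \land p). Evaluate φ at each world:
  u (successors {v, y}): φ is true.
  v (successors {u}): φ is false.
  w (successors {v}): φ is true.
  x (successors ∅): φ is false.
  y (successors {w}): φ is false.
For instance, at v:
  At v: \Diamond \Box (\Diamond q \land p) requires \Box (\Diamond q \land p) at some successor in {u}.
    At u: \Box (\Diamond q \land p) is false.
  So \Diamond \Box (\Diamond q \land p) is false at v.
Satisfying worlds: {u, w}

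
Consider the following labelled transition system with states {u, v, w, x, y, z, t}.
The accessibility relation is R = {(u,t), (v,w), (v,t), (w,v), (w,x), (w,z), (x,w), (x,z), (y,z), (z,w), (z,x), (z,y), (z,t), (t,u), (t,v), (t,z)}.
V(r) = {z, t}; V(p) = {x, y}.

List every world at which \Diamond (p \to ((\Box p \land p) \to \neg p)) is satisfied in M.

Let φ = \Diamond (p \to ((\Box p \land p) \to \neg p)). Evaluate φ at each world:
  u (successors {t}): φ is true.
  v (successors {w, t}): φ is true.
  w (successors {v, x, z}): φ is true.
  x (successors {w, z}): φ is true.
  y (successors {z}): φ is true.
  z (successors {w, x, y, t}): φ is true.
  t (successors {u, v, z}): φ is true.
For instance, at x:
  At x: \Diamond (p \to ((\Box p \land p) \to \neg p)) requires p \to ((\Box p \land p) \to \neg p) at some successor in {w, z}.
    p \to ((\Box p \land p) \to \neg p) holds at w, so \Diamond (p \to ((\Box p \land p) \to \neg p)) is true at x.
      At w: p is false, (\Box p \land p) \to \neg p is true, so p \to ((\Box p \land p) \to \neg p) is true.
Satisfying worlds: {u, v, w, x, y, z, t}

u, v, w, x, y, z, t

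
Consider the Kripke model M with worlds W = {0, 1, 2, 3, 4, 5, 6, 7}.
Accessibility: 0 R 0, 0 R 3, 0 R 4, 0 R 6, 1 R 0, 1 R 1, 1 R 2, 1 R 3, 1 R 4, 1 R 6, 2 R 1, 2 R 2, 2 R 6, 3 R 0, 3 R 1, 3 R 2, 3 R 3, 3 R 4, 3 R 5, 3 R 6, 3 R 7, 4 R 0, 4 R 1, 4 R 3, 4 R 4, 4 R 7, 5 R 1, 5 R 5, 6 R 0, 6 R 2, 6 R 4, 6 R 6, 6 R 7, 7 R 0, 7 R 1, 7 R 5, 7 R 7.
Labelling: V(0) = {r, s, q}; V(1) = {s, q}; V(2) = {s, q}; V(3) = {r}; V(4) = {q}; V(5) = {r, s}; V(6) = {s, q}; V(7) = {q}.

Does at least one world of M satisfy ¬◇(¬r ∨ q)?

Recall that ◇ψ holds at a world iff ψ holds at some accessible world.
Let φ = ¬◇(¬r ∨ q). Evaluate φ at each world:
  0 (successors {0, 3, 4, 6}): φ is false.
  1 (successors {0, 1, 2, 3, 4, 6}): φ is false.
  2 (successors {1, 2, 6}): φ is false.
  3 (successors {0, 1, 2, 3, 4, 5, 6, 7}): φ is false.
  4 (successors {0, 1, 3, 4, 7}): φ is false.
  5 (successors {1, 5}): φ is false.
  6 (successors {0, 2, 4, 6, 7}): φ is false.
  7 (successors {0, 1, 5, 7}): φ is false.
For instance, at 6:
  At 6: ◇(¬r ∨ q) is true, so ¬◇(¬r ∨ q) is false.
    At 6: ◇(¬r ∨ q) requires ¬r ∨ q at some successor in {0, 2, 4, 6, 7}.
      ¬r ∨ q holds at 0, so ◇(¬r ∨ q) is true at 6.

No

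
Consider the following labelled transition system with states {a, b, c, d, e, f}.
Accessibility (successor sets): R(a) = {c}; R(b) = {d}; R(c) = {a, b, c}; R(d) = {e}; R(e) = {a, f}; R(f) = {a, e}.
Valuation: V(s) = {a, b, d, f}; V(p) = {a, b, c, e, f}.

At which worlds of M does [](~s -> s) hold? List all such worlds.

b, e

Recall that []ψ holds at a world iff ψ holds at every accessible world, and <>ψ holds iff ψ holds at some accessible world.
Let φ = [](~s -> s). Evaluate φ at each world:
  a (successors {c}): φ is false.
  b (successors {d}): φ is true.
  c (successors {a, b, c}): φ is false.
  d (successors {e}): φ is false.
  e (successors {a, f}): φ is true.
  f (successors {a, e}): φ is false.
For instance, at f:
  At f: [](~s -> s) requires ~s -> s at every successor {a, e}.
    ~s -> s fails at e, so [](~s -> s) is false at f.
Satisfying worlds: {b, e}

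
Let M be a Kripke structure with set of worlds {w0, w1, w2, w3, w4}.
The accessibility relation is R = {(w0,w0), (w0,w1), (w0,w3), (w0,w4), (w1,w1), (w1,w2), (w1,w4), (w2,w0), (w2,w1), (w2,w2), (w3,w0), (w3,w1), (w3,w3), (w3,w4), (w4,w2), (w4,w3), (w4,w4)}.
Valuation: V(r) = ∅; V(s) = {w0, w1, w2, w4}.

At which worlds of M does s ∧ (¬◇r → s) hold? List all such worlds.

w0, w1, w2, w4

Recall that ◇ψ holds at a world iff ψ holds at some accessible world.
Let φ = s ∧ (¬◇r → s). Evaluate φ at each world:
  w0 (successors {w0, w1, w3, w4}): φ is true.
  w1 (successors {w1, w2, w4}): φ is true.
  w2 (successors {w0, w1, w2}): φ is true.
  w3 (successors {w0, w1, w3, w4}): φ is false.
  w4 (successors {w2, w3, w4}): φ is true.
For instance, at w3:
  At w3: s is false, ¬◇r → s is false, so s ∧ (¬◇r → s) is false.
    At w3: ¬◇r is true, s is false, so ¬◇r → s is false.
      At w3: ◇r is false, so ¬◇r is true.
Satisfying worlds: {w0, w1, w2, w4}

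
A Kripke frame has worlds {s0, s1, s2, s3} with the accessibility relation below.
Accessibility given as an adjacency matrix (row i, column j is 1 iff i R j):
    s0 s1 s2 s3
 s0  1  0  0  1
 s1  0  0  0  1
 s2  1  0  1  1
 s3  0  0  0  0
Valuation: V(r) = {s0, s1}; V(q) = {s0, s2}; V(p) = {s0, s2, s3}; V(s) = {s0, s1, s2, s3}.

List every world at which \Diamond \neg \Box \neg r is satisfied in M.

s0, s2

Let φ = \Diamond \neg \Box \neg r. Evaluate φ at each world:
  s0 (successors {s0, s3}): φ is true.
  s1 (successors {s3}): φ is false.
  s2 (successors {s0, s2, s3}): φ is true.
  s3 (successors ∅): φ is false.
For instance, at s0:
  At s0: \Diamond \neg \Box \neg r requires \neg \Box \neg r at some successor in {s0, s3}.
    \neg \Box \neg r holds at s0, so \Diamond \neg \Box \neg r is true at s0.
      At s0: \Box \neg r is false, so \neg \Box \neg r is true.
Satisfying worlds: {s0, s2}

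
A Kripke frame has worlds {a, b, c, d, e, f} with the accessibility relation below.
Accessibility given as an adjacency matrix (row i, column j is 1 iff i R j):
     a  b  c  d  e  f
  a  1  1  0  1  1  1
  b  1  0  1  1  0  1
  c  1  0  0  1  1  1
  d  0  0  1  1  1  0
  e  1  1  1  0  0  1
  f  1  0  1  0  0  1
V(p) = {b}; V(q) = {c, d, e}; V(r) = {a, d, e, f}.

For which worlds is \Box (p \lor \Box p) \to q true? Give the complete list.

Let φ = \Box (p \lor \Box p) \to q. Evaluate φ at each world:
  a (successors {a, b, d, e, f}): φ is true.
  b (successors {a, c, d, f}): φ is true.
  c (successors {a, d, e, f}): φ is true.
  d (successors {c, d, e}): φ is true.
  e (successors {a, b, c, f}): φ is true.
  f (successors {a, c, f}): φ is true.
For instance, at e:
  At e: \Box (p \lor \Box p) is false, q is true, so \Box (p \lor \Box p) \to q is true.
    At e: \Box (p \lor \Box p) requires p \lor \Box p at every successor {a, b, c, f}.
      p \lor \Box p fails at a, so \Box (p \lor \Box p) is false at e.
Satisfying worlds: {a, b, c, d, e, f}

a, b, c, d, e, f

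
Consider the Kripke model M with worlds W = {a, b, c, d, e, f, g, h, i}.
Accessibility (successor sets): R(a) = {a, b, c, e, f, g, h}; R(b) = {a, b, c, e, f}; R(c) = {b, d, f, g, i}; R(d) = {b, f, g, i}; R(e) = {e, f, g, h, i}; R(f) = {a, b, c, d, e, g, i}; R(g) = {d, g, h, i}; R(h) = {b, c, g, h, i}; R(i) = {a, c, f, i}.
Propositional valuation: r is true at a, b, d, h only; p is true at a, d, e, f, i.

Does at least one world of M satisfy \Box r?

No

Let φ = \Box r. Evaluate φ at each world:
  a (successors {a, b, c, e, f, g, h}): φ is false.
  b (successors {a, b, c, e, f}): φ is false.
  c (successors {b, d, f, g, i}): φ is false.
  d (successors {b, f, g, i}): φ is false.
  e (successors {e, f, g, h, i}): φ is false.
  f (successors {a, b, c, d, e, g, i}): φ is false.
  g (successors {d, g, h, i}): φ is false.
  h (successors {b, c, g, h, i}): φ is false.
  i (successors {a, c, f, i}): φ is false.
For instance, at h:
  At h: \Box r requires r at every successor {b, c, g, h, i}.
    r fails at c, so \Box r is false at h.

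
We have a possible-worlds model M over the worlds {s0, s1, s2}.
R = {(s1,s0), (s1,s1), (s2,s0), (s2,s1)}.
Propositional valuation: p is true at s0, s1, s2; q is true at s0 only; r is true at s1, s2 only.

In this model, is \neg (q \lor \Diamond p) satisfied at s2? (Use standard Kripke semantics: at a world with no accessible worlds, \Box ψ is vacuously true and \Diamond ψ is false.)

No

Recall that \Diamond ψ holds at a world iff ψ holds at some accessible world.
At s2: q \lor \Diamond p is true, so \neg (q \lor \Diamond p) is false.
  At s2: q is false, \Diamond p is true, so q \lor \Diamond p is true.
    At s2: \Diamond p requires p at some successor in {s0, s1}.
      p holds at s0, so \Diamond p is true at s2.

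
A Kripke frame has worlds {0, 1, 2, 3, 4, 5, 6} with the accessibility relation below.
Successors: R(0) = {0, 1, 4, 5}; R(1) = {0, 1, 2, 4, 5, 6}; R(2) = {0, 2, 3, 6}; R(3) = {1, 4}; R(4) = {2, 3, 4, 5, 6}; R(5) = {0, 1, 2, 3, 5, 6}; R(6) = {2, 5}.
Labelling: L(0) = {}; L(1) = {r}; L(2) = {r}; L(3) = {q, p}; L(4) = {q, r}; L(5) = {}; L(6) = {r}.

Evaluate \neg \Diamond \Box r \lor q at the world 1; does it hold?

Yes

At 1: \neg \Diamond \Box r is true, q is false, so \neg \Diamond \Box r \lor q is true.
  At 1: \Diamond \Box r is false, so \neg \Diamond \Box r is true.
    At 1: \Diamond \Box r requires \Box r at some successor in {0, 1, 2, 4, 5, 6}.
      At 0: \Box r is false.
      At 1: \Box r is false.
      At 2: \Box r is false.
      At 4: \Box r is false.
      At 5: \Box r is false.
      At 6: \Box r is false.
    So \Diamond \Box r is false at 1.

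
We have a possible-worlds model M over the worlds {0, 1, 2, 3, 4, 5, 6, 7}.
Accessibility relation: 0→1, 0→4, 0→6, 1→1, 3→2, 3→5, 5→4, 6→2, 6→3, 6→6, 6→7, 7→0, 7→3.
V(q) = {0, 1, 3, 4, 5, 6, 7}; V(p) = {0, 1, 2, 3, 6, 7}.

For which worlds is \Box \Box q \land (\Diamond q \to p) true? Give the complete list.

1, 2, 3, 4

Let φ = \Box \Box q \land (\Diamond q \to p). Evaluate φ at each world:
  0 (successors {1, 4, 6}): φ is false.
  1 (successors {1}): φ is true.
  2 (successors ∅): φ is true.
  3 (successors {2, 5}): φ is true.
  4 (successors ∅): φ is true.
  5 (successors {4}): φ is false.
  6 (successors {2, 3, 6, 7}): φ is false.
  7 (successors {0, 3}): φ is false.
For instance, at 0:
  At 0: \Box \Box q is false, \Diamond q \to p is true, so \Box \Box q \land (\Diamond q \to p) is false.
    At 0: \Box \Box q requires \Box q at every successor {1, 4, 6}.
      \Box q fails at 6, so \Box \Box q is false at 0.
    At 0: \Diamond q is true, p is true, so \Diamond q \to p is true.
      At 0: \Diamond q requires q at some successor in {1, 4, 6}.
        q holds at 1, so \Diamond q is true at 0.
Satisfying worlds: {1, 2, 3, 4}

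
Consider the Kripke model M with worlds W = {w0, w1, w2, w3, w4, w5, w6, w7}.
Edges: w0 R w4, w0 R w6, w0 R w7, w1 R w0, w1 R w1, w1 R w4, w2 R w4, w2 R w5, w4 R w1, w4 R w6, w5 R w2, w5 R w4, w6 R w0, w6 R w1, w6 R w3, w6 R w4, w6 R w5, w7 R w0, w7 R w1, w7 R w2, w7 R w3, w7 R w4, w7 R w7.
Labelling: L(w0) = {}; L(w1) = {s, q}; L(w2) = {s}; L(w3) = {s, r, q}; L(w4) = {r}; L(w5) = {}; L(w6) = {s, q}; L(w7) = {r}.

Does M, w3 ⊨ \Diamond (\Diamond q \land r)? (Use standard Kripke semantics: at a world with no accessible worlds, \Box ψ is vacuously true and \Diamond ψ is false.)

No

At w3: no accessible worlds, so \Diamond (\Diamond q \land r) is false.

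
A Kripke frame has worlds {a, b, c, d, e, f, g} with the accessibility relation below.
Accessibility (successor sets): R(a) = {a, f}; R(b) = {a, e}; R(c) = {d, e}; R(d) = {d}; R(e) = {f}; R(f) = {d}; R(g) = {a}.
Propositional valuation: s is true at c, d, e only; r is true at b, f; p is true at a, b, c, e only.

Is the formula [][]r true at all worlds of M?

Let φ = [][]r. Evaluate φ at each world:
  a (successors {a, f}): φ is false.
  b (successors {a, e}): φ is false.
  c (successors {d, e}): φ is false.
  d (successors {d}): φ is false.
  e (successors {f}): φ is false.
  f (successors {d}): φ is false.
  g (successors {a}): φ is false.
Detail at a (counterexample):
  At a: [][]r requires []r at every successor {a, f}.
    []r fails at a, so [][]r is false at a.
      At a: []r requires r at every successor {a, f}.
        r fails at a, so []r is false at a.

No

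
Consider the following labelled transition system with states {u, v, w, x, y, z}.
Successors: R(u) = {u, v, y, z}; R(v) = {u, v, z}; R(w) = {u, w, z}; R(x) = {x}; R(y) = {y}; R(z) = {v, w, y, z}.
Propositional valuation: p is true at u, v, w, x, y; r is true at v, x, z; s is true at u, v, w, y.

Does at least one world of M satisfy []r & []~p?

No

Recall that []ψ holds at a world iff ψ holds at every accessible world, and <>ψ holds iff ψ holds at some accessible world.
Let φ = []r & []~p. Evaluate φ at each world:
  u (successors {u, v, y, z}): φ is false.
  v (successors {u, v, z}): φ is false.
  w (successors {u, w, z}): φ is false.
  x (successors {x}): φ is false.
  y (successors {y}): φ is false.
  z (successors {v, w, y, z}): φ is false.
For instance, at u:
  At u: []r is false, []~p is false, so []r & []~p is false.
    At u: []r requires r at every successor {u, v, y, z}.
      r fails at u, so []r is false at u.
    At u: []~p requires ~p at every successor {u, v, y, z}.
      ~p fails at u, so []~p is false at u.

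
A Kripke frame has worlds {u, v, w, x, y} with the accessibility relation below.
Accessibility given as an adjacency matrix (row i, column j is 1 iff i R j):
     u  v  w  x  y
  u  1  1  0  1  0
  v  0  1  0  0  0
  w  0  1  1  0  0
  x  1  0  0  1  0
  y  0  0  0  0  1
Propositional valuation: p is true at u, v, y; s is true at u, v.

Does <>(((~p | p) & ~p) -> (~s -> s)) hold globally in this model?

Yes

Let φ = <>(((~p | p) & ~p) -> (~s -> s)). Evaluate φ at each world:
  u (successors {u, v, x}): φ is true.
  v (successors {v}): φ is true.
  w (successors {v, w}): φ is true.
  x (successors {u, x}): φ is true.
  y (successors {y}): φ is true.
For instance, at v:
  At v: <>(((~p | p) & ~p) -> (~s -> s)) requires ((~p | p) & ~p) -> (~s -> s) at some successor in {v}.
    ((~p | p) & ~p) -> (~s -> s) holds at v, so <>(((~p | p) & ~p) -> (~s -> s)) is true at v.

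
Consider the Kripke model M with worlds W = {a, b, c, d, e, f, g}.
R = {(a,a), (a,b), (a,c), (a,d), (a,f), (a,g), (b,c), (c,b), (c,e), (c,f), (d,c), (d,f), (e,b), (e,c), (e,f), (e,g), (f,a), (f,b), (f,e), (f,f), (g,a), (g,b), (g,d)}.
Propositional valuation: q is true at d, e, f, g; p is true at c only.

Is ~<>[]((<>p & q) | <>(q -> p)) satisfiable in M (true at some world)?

No

Let φ = ~<>[]((<>p & q) | <>(q -> p)). Evaluate φ at each world:
  a (successors {a, b, c, d, f, g}): φ is false.
  b (successors {c}): φ is false.
  c (successors {b, e, f}): φ is false.
  d (successors {c, f}): φ is false.
  e (successors {b, c, f, g}): φ is false.
  f (successors {a, b, e, f}): φ is false.
  g (successors {a, b, d}): φ is false.
For instance, at g:
  At g: <>[]((<>p & q) | <>(q -> p)) is true, so ~<>[]((<>p & q) | <>(q -> p)) is false.
    At g: <>[]((<>p & q) | <>(q -> p)) requires []((<>p & q) | <>(q -> p)) at some successor in {a, b, d}.
      []((<>p & q) | <>(q -> p)) holds at a, so <>[]((<>p & q) | <>(q -> p)) is true at g.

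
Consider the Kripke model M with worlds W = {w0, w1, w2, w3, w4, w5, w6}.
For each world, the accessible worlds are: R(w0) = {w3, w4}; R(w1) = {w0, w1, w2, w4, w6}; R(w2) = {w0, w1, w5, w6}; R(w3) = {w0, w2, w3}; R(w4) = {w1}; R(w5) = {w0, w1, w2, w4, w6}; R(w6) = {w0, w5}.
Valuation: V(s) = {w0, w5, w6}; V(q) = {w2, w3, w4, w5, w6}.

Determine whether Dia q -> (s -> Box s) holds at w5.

At w5: Dia q is true, s -> Box s is false, so Dia q -> (s -> Box s) is false.
  At w5: Dia q requires q at some successor in {w0, w1, w2, w4, w6}.
    q holds at w2, so Dia q is true at w5.
  At w5: s is true, Box s is false, so s -> Box s is false.
    At w5: Box s requires s at every successor {w0, w1, w2, w4, w6}.
      s fails at w1, so Box s is false at w5.

No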